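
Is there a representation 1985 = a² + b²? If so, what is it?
7² + 44² (a=7, b=44)

Factorization: 1985 = 5 × 397
By Fermat: n is sum of two squares iff every prime p ≡ 3 (mod 4) appears to even power.
All primes ≡ 3 (mod 4) appear to even power.
Search a = 0, 1, 2, … for 1985 - a² a perfect square: first hit at a = 7: 1985 - 49 = 1936 = 44².
1985 = 7² + 44² = 49 + 1936 ✓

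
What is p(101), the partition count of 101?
214481126

p(n) counts ways to write n as a sum of positive integers (order ignored).
Euler's pentagonal recurrence: p(k) = p(k-1) + p(k-2) - p(k-5) - p(k-7) + p(k-12) + p(k-15) - ... (offsets j(3j∓1)/2, signs ++--, p(0)=1, p(<0)=0).
DP table for k = 0..100: p(0)=1, p(1)=1, p(2)=2, p(3)=3, p(4)=5, p(5)=7, p(6)=11, p(7)=15, p(8)=22, p(9)=30, p(10)=42, p(11)=56, p(12)=77, p(13)=101, p(14)=135, p(15)=176, p(16)=231, p(17)=297, p(18)=385, p(19)=490, p(20)=627, p(21)=792, p(22)=1002, p(23)=1255, p(24)=1575, p(25)=1958, p(26)=2436, p(27)=3010, p(28)=3718, p(29)=4565, p(30)=5604, p(31)=6842, p(32)=8349, p(33)=10143, p(34)=12310, p(35)=14883, p(36)=17977, p(37)=21637, p(38)=26015, p(39)=31185, p(40)=37338, p(41)=44583, p(42)=53174, p(43)=63261, p(44)=75175, p(45)=89134, p(46)=105558, p(47)=124754, p(48)=147273, p(49)=173525, p(50)=204226, p(51)=239943, p(52)=281589, p(53)=329931, p(54)=386155, p(55)=451276, p(56)=526823, p(57)=614154, p(58)=715220, p(59)=831820, p(60)=966467, p(61)=1121505, p(62)=1300156, p(63)=1505499, p(64)=1741630, p(65)=2012558, p(66)=2323520, p(67)=2679689, p(68)=3087735, p(69)=3554345, p(70)=4087968, p(71)=4697205, p(72)=5392783, p(73)=6185689, p(74)=7089500, p(75)=8118264, p(76)=9289091, p(77)=10619863, p(78)=12132164, p(79)=13848650, p(80)=15796476, p(81)=18004327, p(82)=20506255, p(83)=23338469, p(84)=26543660, p(85)=30167357, p(86)=34262962, p(87)=38887673, p(88)=44108109, p(89)=49995925, p(90)=56634173, p(91)=64112359, p(92)=72533807, p(93)=82010177, p(94)=92669720, p(95)=104651419, p(96)=118114304, p(97)=133230930, p(98)=150198136, p(99)=169229875, p(100)=190569292.
Final step: p(101) = p(100) + p(99) - p(96) - p(94) + p(89) + p(86) - p(79) - p(75) + p(66) + p(61) - p(50) - p(44) + p(31) + p(24) - p(9) - p(1)
= 190569292 + 169229875 - 118114304 - 92669720 + 49995925 + 34262962 - 13848650 - 8118264 + 2323520 + 1121505 - 204226 - 75175 + 6842 + 1575 - 30 - 1
= 214481126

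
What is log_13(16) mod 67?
28

Baby-step giant-step with step n = ⌈√67⌉ = 9.
Baby steps 13^j mod 67 (j:value) for j=0..8: 0:1, 1:13, 2:35, 3:53, 4:19, 5:46, 6:62, 7:2, 8:26.
Giant-step multiplier: 13^(-9) ≡ 13^(66-9) = 13^57 ≡ 45 (mod 67).
Giant steps γ_i = 16·45^i mod 67: γ_0=16, γ_1=50, γ_2=39, γ_3=13 (in table at j=1).
x = i·n + j = 3·9 + 1 = 28.
Check: 13^28 ≡ 16 (mod 67).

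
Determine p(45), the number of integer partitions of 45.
89134

p(n) counts ways to write n as a sum of positive integers (order ignored).
Euler's pentagonal recurrence: p(k) = p(k-1) + p(k-2) - p(k-5) - p(k-7) + p(k-12) + p(k-15) - ... (offsets j(3j∓1)/2, signs ++--, p(0)=1, p(<0)=0).
DP table for k = 0..44: p(0)=1, p(1)=1, p(2)=2, p(3)=3, p(4)=5, p(5)=7, p(6)=11, p(7)=15, p(8)=22, p(9)=30, p(10)=42, p(11)=56, p(12)=77, p(13)=101, p(14)=135, p(15)=176, p(16)=231, p(17)=297, p(18)=385, p(19)=490, p(20)=627, p(21)=792, p(22)=1002, p(23)=1255, p(24)=1575, p(25)=1958, p(26)=2436, p(27)=3010, p(28)=3718, p(29)=4565, p(30)=5604, p(31)=6842, p(32)=8349, p(33)=10143, p(34)=12310, p(35)=14883, p(36)=17977, p(37)=21637, p(38)=26015, p(39)=31185, p(40)=37338, p(41)=44583, p(42)=53174, p(43)=63261, p(44)=75175.
Final step: p(45) = p(44) + p(43) - p(40) - p(38) + p(33) + p(30) - p(23) - p(19) + p(10) + p(5)
= 75175 + 63261 - 37338 - 26015 + 10143 + 5604 - 1255 - 490 + 42 + 7
= 89134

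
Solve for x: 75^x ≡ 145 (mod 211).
53

Baby-step giant-step with step n = ⌈√211⌉ = 15.
Baby steps 75^j mod 211 (j:value) for j=0..14: 0:1, 1:75, 2:139, 3:86, 4:120, 5:138, 6:11, 7:192, 8:52, 9:102, 10:54, 11:41, 12:121, 13:2, 14:150.
Giant-step multiplier: 75^(-15) ≡ 75^(210-15) = 75^195 ≡ 63 (mod 211).
Giant steps γ_i = 145·63^i mod 211: γ_0=145, γ_1=62, γ_2=108, γ_3=52 (in table at j=8).
x = i·n + j = 3·15 + 8 = 53.
Check: 75^53 ≡ 145 (mod 211).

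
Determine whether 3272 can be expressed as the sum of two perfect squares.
34² + 46² (a=34, b=46)

Factorization: 3272 = 2^3 × 409
By Fermat: n is sum of two squares iff every prime p ≡ 3 (mod 4) appears to even power.
All primes ≡ 3 (mod 4) appear to even power.
Search a = 0, 1, 2, … for 3272 - a² a perfect square: first hit at a = 34: 3272 - 1156 = 2116 = 46².
3272 = 34² + 46² = 1156 + 2116 ✓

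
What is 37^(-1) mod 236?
185

gcd(37, 236) = 1, so the inverse exists.
Extended Euclidean algorithm on (236, 37):
236 = 6 × 37 + 14  ⟹  14 = (1)·236 + (-6)·37
37 = 2 × 14 + 9  ⟹  9 = (-2)·236 + (13)·37
14 = 1 × 9 + 5  ⟹  5 = (3)·236 + (-19)·37
9 = 1 × 5 + 4  ⟹  4 = (-5)·236 + (32)·37
5 = 1 × 4 + 1  ⟹  1 = (8)·236 + (-51)·37
So (-51)·37 ≡ 1 (mod 236), i.e. 37^(-1) ≡ -51 ≡ 185 (mod 236).
Check: 37 × 185 = 6845 ≡ 1 (mod 236)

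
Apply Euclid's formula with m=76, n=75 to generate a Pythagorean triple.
(151, 11400, 11401)

Euclid's formula: a = m² - n², b = 2mn, c = m² + n²
m = 76, n = 75
a = 76² - 75² = 5776 - 5625 = 151
b = 2 × 76 × 75 = 11400
c = 76² + 75² = 5776 + 5625 = 11401
Verification: 151² + 11400² = 22801 + 129960000 = 129982801 = 11401² ✓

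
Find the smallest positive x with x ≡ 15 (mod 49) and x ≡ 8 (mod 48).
2024

Using Chinese Remainder Theorem:
M = 49 × 48 = 2352
M1 = 48, M2 = 49
y1 = 48^(-1) mod 49 = 48
y2 = 49^(-1) mod 48 = 1
x = (15×48×48 + 8×49×1) mod 2352 = 2024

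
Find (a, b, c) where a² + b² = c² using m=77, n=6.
(5893, 924, 5965)

Euclid's formula: a = m² - n², b = 2mn, c = m² + n²
m = 77, n = 6
a = 77² - 6² = 5929 - 36 = 5893
b = 2 × 77 × 6 = 924
c = 77² + 6² = 5929 + 36 = 5965
Verification: 5893² + 924² = 34727449 + 853776 = 35581225 = 5965² ✓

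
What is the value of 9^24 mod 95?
11

Repeated squaring. Binary of 24 = 11000.
9^1 ≡ 9 (mod 95); 9^2 ≡ 81 (mod 95); 9^4 ≡ 6 (mod 95); 9^8 ≡ 36 (mod 95); 9^16 ≡ 61 (mod 95)
9^24 = 9^8 × 9^16 ≡ 11 (mod 95)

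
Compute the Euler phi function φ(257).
256

257 = 257
φ(n) = n × ∏(1 - 1/p) for each prime p dividing n
φ(257) = 257 × (1 - 1/257) = 256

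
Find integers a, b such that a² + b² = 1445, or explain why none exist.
1² + 38² (a=1, b=38)

Factorization: 1445 = 5 × 17^2
By Fermat: n is sum of two squares iff every prime p ≡ 3 (mod 4) appears to even power.
All primes ≡ 3 (mod 4) appear to even power.
Search a = 0, 1, 2, … for 1445 - a² a perfect square: first hit at a = 1: 1445 - 1 = 1444 = 38².
1445 = 1² + 38² = 1 + 1444 ✓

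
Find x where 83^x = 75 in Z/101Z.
53

Baby-step giant-step with step n = ⌈√101⌉ = 11.
Baby steps 83^j mod 101 (j:value) for j=0..10: 0:1, 1:83, 2:21, 3:26, 4:37, 5:41, 6:70, 7:53, 8:56, 9:2, 10:65.
Giant-step multiplier: 83^(-11) ≡ 83^(100-11) = 83^89 ≡ 89 (mod 101).
Giant steps γ_i = 75·89^i mod 101: γ_0=75, γ_1=9, γ_2=94, γ_3=84, γ_4=2 (in table at j=9).
x = i·n + j = 4·11 + 9 = 53.
Check: 83^53 ≡ 75 (mod 101).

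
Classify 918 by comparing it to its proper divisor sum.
abundant

Proper divisors of 918: sum = 1 + 2 + 3 + 6 + 9 + 17 + 18 + 27 + 34 + 51 + 54 + 102 + 153 + 306 + 459 = 1242
Since 1242 > 918, 918 is abundant.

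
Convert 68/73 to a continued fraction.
[0; 1, 13, 1, 1, 2]

Euclidean algorithm steps:
68 = 0 × 73 + 68
73 = 1 × 68 + 5
68 = 13 × 5 + 3
5 = 1 × 3 + 2
3 = 1 × 2 + 1
2 = 2 × 1 + 0
Continued fraction: [0; 1, 13, 1, 1, 2]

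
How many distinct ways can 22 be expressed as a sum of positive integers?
1002

p(n) counts ways to write n as a sum of positive integers (order ignored).
Euler's pentagonal recurrence: p(k) = p(k-1) + p(k-2) - p(k-5) - p(k-7) + p(k-12) + p(k-15) - ... (offsets j(3j∓1)/2, signs ++--, p(0)=1, p(<0)=0).
DP table for k = 0..21: p(0)=1, p(1)=1, p(2)=2, p(3)=3, p(4)=5, p(5)=7, p(6)=11, p(7)=15, p(8)=22, p(9)=30, p(10)=42, p(11)=56, p(12)=77, p(13)=101, p(14)=135, p(15)=176, p(16)=231, p(17)=297, p(18)=385, p(19)=490, p(20)=627, p(21)=792.
Final step: p(22) = p(21) + p(20) - p(17) - p(15) + p(10) + p(7) - p(0)
= 792 + 627 - 297 - 176 + 42 + 15 - 1
= 1002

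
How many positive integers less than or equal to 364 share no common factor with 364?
144

364 = 2^2 × 7 × 13
φ(n) = n × ∏(1 - 1/p) for each prime p dividing n
φ(364) = 364 × (1 - 1/2) × (1 - 1/7) × (1 - 1/13) = 144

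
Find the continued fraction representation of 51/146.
[0; 2, 1, 6, 3, 2]

Euclidean algorithm steps:
51 = 0 × 146 + 51
146 = 2 × 51 + 44
51 = 1 × 44 + 7
44 = 6 × 7 + 2
7 = 3 × 2 + 1
2 = 2 × 1 + 0
Continued fraction: [0; 2, 1, 6, 3, 2]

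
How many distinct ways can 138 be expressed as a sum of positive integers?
12292341831

p(n) counts ways to write n as a sum of positive integers (order ignored).
Euler's pentagonal recurrence: p(k) = p(k-1) + p(k-2) - p(k-5) - p(k-7) + p(k-12) + p(k-15) - ... (offsets j(3j∓1)/2, signs ++--, p(0)=1, p(<0)=0).
DP table for k = 0..137: p(0)=1, p(1)=1, p(2)=2, p(3)=3, p(4)=5, p(5)=7, p(6)=11, p(7)=15, p(8)=22, p(9)=30, p(10)=42, p(11)=56, p(12)=77, p(13)=101, p(14)=135, p(15)=176, p(16)=231, p(17)=297, p(18)=385, p(19)=490, p(20)=627, p(21)=792, p(22)=1002, p(23)=1255, p(24)=1575, p(25)=1958, p(26)=2436, p(27)=3010, p(28)=3718, p(29)=4565, p(30)=5604, p(31)=6842, p(32)=8349, p(33)=10143, p(34)=12310, p(35)=14883, p(36)=17977, p(37)=21637, p(38)=26015, p(39)=31185, p(40)=37338, p(41)=44583, p(42)=53174, p(43)=63261, p(44)=75175, p(45)=89134, p(46)=105558, p(47)=124754, p(48)=147273, p(49)=173525, p(50)=204226, p(51)=239943, p(52)=281589, p(53)=329931, p(54)=386155, p(55)=451276, p(56)=526823, p(57)=614154, p(58)=715220, p(59)=831820, p(60)=966467, p(61)=1121505, p(62)=1300156, p(63)=1505499, p(64)=1741630, p(65)=2012558, p(66)=2323520, p(67)=2679689, p(68)=3087735, p(69)=3554345, p(70)=4087968, p(71)=4697205, p(72)=5392783, p(73)=6185689, p(74)=7089500, p(75)=8118264, p(76)=9289091, p(77)=10619863, p(78)=12132164, p(79)=13848650, p(80)=15796476, p(81)=18004327, p(82)=20506255, p(83)=23338469, p(84)=26543660, p(85)=30167357, p(86)=34262962, p(87)=38887673, p(88)=44108109, p(89)=49995925, p(90)=56634173, p(91)=64112359, p(92)=72533807, p(93)=82010177, p(94)=92669720, p(95)=104651419, p(96)=118114304, p(97)=133230930, p(98)=150198136, p(99)=169229875, p(100)=190569292, p(101)=214481126, p(102)=241265379, p(103)=271248950, p(104)=304801365, p(105)=342325709, p(106)=384276336, p(107)=431149389, p(108)=483502844, p(109)=541946240, p(110)=607163746, p(111)=679903203, p(112)=761002156, p(113)=851376628, p(114)=952050665, p(115)=1064144451, p(116)=1188908248, p(117)=1327710076, p(118)=1482074143, p(119)=1653668665, p(120)=1844349560, p(121)=2056148051, p(122)=2291320912, p(123)=2552338241, p(124)=2841940500, p(125)=3163127352, p(126)=3519222692, p(127)=3913864295, p(128)=4351078600, p(129)=4835271870, p(130)=5371315400, p(131)=5964539504, p(132)=6620830889, p(133)=7346629512, p(134)=8149040695, p(135)=9035836076, p(136)=10015581680, p(137)=11097645016.
Final step: p(138) = p(137) + p(136) - p(133) - p(131) + p(126) + p(123) - p(116) - p(112) + p(103) + p(98) - p(87) - p(81) + p(68) + p(61) - p(46) - p(38) + p(21) + p(12)
= 11097645016 + 10015581680 - 7346629512 - 5964539504 + 3519222692 + 2552338241 - 1188908248 - 761002156 + 271248950 + 150198136 - 38887673 - 18004327 + 3087735 + 1121505 - 105558 - 26015 + 792 + 77
= 12292341831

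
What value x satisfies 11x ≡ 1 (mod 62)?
17

gcd(11, 62) = 1, so the inverse exists.
Extended Euclidean algorithm on (62, 11):
62 = 5 × 11 + 7  ⟹  7 = (1)·62 + (-5)·11
11 = 1 × 7 + 4  ⟹  4 = (-1)·62 + (6)·11
7 = 1 × 4 + 3  ⟹  3 = (2)·62 + (-11)·11
4 = 1 × 3 + 1  ⟹  1 = (-3)·62 + (17)·11
So (17)·11 ≡ 1 (mod 62), i.e. 11^(-1) ≡ 17 (mod 62).
Check: 11 × 17 = 187 ≡ 1 (mod 62)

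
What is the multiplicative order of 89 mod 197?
196

197 is prime, so ord(89) divides φ(197) = 196.
Divisors of 196: 1, 2, 4, 7, 14, 28, 49, 98, 196.
Repeated squaring: 89^1 ≡ 89, 89^2 ≡ 41, 89^4 ≡ 105, 89^8 ≡ 190, 89^16 ≡ 49, 89^32 ≡ 37, 89^64 ≡ 187, 89^128 ≡ 100 (mod 197).
Test 89^d mod 197 for each divisor d in increasing order:
89^1 ≡ 89
89^2 ≡ 41
89^4 ≡ 105
89^7 = 89^4·89^2·89^1 ≡ 177
89^14 = 89^8·89^4·89^2 ≡ 6
89^28 = 89^16·89^8·89^4 ≡ 36
89^49 = 89^32·89^16·89^1 ≡ 14
89^98 = 89^64·89^32·89^2 ≡ 196
89^196 = 89^128·89^64·89^4 ≡ 1  ← first divisor giving 1
The order is 196.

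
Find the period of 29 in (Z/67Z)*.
3

67 is prime, so ord(29) divides φ(67) = 66.
Divisors of 66: 1, 2, 3, 6, 11, 22, 33, 66.
Repeated squaring: 29^1 ≡ 29, 29^2 ≡ 37, 29^4 ≡ 29, 29^8 ≡ 37, 29^16 ≡ 29, 29^32 ≡ 37, 29^64 ≡ 29 (mod 67).
Test 29^d mod 67 for each divisor d in increasing order:
29^1 ≡ 29
29^2 ≡ 37
29^3 = 29^2·29^1 ≡ 1  ← first divisor giving 1
The order is 3.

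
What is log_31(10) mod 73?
27

Baby-step giant-step with step n = ⌈√73⌉ = 9.
Baby steps 31^j mod 73 (j:value) for j=0..8: 0:1, 1:31, 2:12, 3:7, 4:71, 5:11, 6:49, 7:59, 8:4.
Giant-step multiplier: 31^(-9) ≡ 31^(72-9) = 31^63 ≡ 63 (mod 73).
Giant steps γ_i = 10·63^i mod 73: γ_0=10, γ_1=46, γ_2=51, γ_3=1 (in table at j=0).
x = i·n + j = 3·9 + 0 = 27.
Check: 31^27 ≡ 10 (mod 73).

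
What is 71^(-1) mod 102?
23

gcd(71, 102) = 1, so the inverse exists.
Extended Euclidean algorithm on (102, 71):
102 = 1 × 71 + 31  ⟹  31 = (1)·102 + (-1)·71
71 = 2 × 31 + 9  ⟹  9 = (-2)·102 + (3)·71
31 = 3 × 9 + 4  ⟹  4 = (7)·102 + (-10)·71
9 = 2 × 4 + 1  ⟹  1 = (-16)·102 + (23)·71
So (23)·71 ≡ 1 (mod 102), i.e. 71^(-1) ≡ 23 (mod 102).
Check: 71 × 23 = 1633 ≡ 1 (mod 102)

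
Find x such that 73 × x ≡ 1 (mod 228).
25

gcd(73, 228) = 1, so the inverse exists.
Extended Euclidean algorithm on (228, 73):
228 = 3 × 73 + 9  ⟹  9 = (1)·228 + (-3)·73
73 = 8 × 9 + 1  ⟹  1 = (-8)·228 + (25)·73
So (25)·73 ≡ 1 (mod 228), i.e. 73^(-1) ≡ 25 (mod 228).
Check: 73 × 25 = 1825 ≡ 1 (mod 228)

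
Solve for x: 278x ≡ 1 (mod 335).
47

gcd(278, 335) = 1, so the inverse exists.
Extended Euclidean algorithm on (335, 278):
335 = 1 × 278 + 57  ⟹  57 = (1)·335 + (-1)·278
278 = 4 × 57 + 50  ⟹  50 = (-4)·335 + (5)·278
57 = 1 × 50 + 7  ⟹  7 = (5)·335 + (-6)·278
50 = 7 × 7 + 1  ⟹  1 = (-39)·335 + (47)·278
So (47)·278 ≡ 1 (mod 335), i.e. 278^(-1) ≡ 47 (mod 335).
Check: 278 × 47 = 13066 ≡ 1 (mod 335)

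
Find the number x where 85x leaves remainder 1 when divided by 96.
61

gcd(85, 96) = 1, so the inverse exists.
Extended Euclidean algorithm on (96, 85):
96 = 1 × 85 + 11  ⟹  11 = (1)·96 + (-1)·85
85 = 7 × 11 + 8  ⟹  8 = (-7)·96 + (8)·85
11 = 1 × 8 + 3  ⟹  3 = (8)·96 + (-9)·85
8 = 2 × 3 + 2  ⟹  2 = (-23)·96 + (26)·85
3 = 1 × 2 + 1  ⟹  1 = (31)·96 + (-35)·85
So (-35)·85 ≡ 1 (mod 96), i.e. 85^(-1) ≡ -35 ≡ 61 (mod 96).
Check: 85 × 61 = 5185 ≡ 1 (mod 96)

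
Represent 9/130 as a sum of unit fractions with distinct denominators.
1/15 + 1/390

Greedy algorithm:
9/130: ceiling(130/9) = 15, use 1/15
1/390: ceiling(390/1) = 390, use 1/390
Result: 9/130 = 1/15 + 1/390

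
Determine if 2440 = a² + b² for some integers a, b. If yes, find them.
18² + 46² (a=18, b=46)

Factorization: 2440 = 2^3 × 5 × 61
By Fermat: n is sum of two squares iff every prime p ≡ 3 (mod 4) appears to even power.
All primes ≡ 3 (mod 4) appear to even power.
Search a = 0, 1, 2, … for 2440 - a² a perfect square: first hit at a = 18: 2440 - 324 = 2116 = 46².
2440 = 18² + 46² = 324 + 2116 ✓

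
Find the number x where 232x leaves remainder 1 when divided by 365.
118

gcd(232, 365) = 1, so the inverse exists.
Extended Euclidean algorithm on (365, 232):
365 = 1 × 232 + 133  ⟹  133 = (1)·365 + (-1)·232
232 = 1 × 133 + 99  ⟹  99 = (-1)·365 + (2)·232
133 = 1 × 99 + 34  ⟹  34 = (2)·365 + (-3)·232
99 = 2 × 34 + 31  ⟹  31 = (-5)·365 + (8)·232
34 = 1 × 31 + 3  ⟹  3 = (7)·365 + (-11)·232
31 = 10 × 3 + 1  ⟹  1 = (-75)·365 + (118)·232
So (118)·232 ≡ 1 (mod 365), i.e. 232^(-1) ≡ 118 (mod 365).
Check: 232 × 118 = 27376 ≡ 1 (mod 365)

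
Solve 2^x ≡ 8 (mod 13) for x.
3

Baby-step giant-step with step n = ⌈√13⌉ = 4.
Baby steps 2^j mod 13 (j:value) for j=0..3: 0:1, 1:2, 2:4, 3:8.
h = 8 is already in the table at j=3, so x = 3.
Check: 2^3 ≡ 8 (mod 13).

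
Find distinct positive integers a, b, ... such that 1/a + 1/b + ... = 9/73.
1/9 + 1/83 + 1/7791 + 1/70808504 + 1/10027688406627528

Greedy algorithm:
9/73: ceiling(73/9) = 9, use 1/9
8/657: ceiling(657/8) = 83, use 1/83
7/54531: ceiling(54531/7) = 7791, use 1/7791
2/141617007: ceiling(141617007/2) = 70808504, use 1/70808504
1/10027688406627528: ceiling(10027688406627528/1) = 10027688406627528, use 1/10027688406627528
Result: 9/73 = 1/9 + 1/83 + 1/7791 + 1/70808504 + 1/10027688406627528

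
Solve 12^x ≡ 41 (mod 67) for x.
19

Baby-step giant-step with step n = ⌈√67⌉ = 9.
Baby steps 12^j mod 67 (j:value) for j=0..8: 0:1, 1:12, 2:10, 3:53, 4:33, 5:61, 6:62, 7:7, 8:17.
Giant-step multiplier: 12^(-9) ≡ 12^(66-9) = 12^57 ≡ 45 (mod 67).
Giant steps γ_i = 41·45^i mod 67: γ_0=41, γ_1=36, γ_2=12 (in table at j=1).
x = i·n + j = 2·9 + 1 = 19.
Check: 12^19 ≡ 41 (mod 67).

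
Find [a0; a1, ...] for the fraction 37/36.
[1; 36]

Euclidean algorithm steps:
37 = 1 × 36 + 1
36 = 36 × 1 + 0
Continued fraction: [1; 36]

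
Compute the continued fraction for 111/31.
[3; 1, 1, 2, 1, 1, 2]

Euclidean algorithm steps:
111 = 3 × 31 + 18
31 = 1 × 18 + 13
18 = 1 × 13 + 5
13 = 2 × 5 + 3
5 = 1 × 3 + 2
3 = 1 × 2 + 1
2 = 2 × 1 + 0
Continued fraction: [3; 1, 1, 2, 1, 1, 2]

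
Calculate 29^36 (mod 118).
53

Repeated squaring. Binary of 36 = 100100.
29^1 ≡ 29 (mod 118); 29^2 ≡ 15 (mod 118); 29^4 ≡ 107 (mod 118); 29^8 ≡ 3 (mod 118); 29^16 ≡ 9 (mod 118); 29^32 ≡ 81 (mod 118)
29^36 = 29^4 × 29^32 ≡ 53 (mod 118)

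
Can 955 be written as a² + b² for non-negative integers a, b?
Not possible

Factorization: 955 = 5 × 191
By Fermat: n is sum of two squares iff every prime p ≡ 3 (mod 4) appears to even power.
Prime(s) ≡ 3 (mod 4) with odd exponent: [(191, 1)]
Therefore 955 cannot be expressed as a² + b².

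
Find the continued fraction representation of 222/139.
[1; 1, 1, 2, 13, 2]

Euclidean algorithm steps:
222 = 1 × 139 + 83
139 = 1 × 83 + 56
83 = 1 × 56 + 27
56 = 2 × 27 + 2
27 = 13 × 2 + 1
2 = 2 × 1 + 0
Continued fraction: [1; 1, 1, 2, 13, 2]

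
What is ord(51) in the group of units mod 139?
69

139 is prime, so ord(51) divides φ(139) = 138.
Divisors of 138: 1, 2, 3, 6, 23, 46, 69, 138.
Repeated squaring: 51^1 ≡ 51, 51^2 ≡ 99, 51^4 ≡ 71, 51^8 ≡ 37, 51^16 ≡ 118, 51^32 ≡ 24, 51^64 ≡ 20, 51^128 ≡ 122 (mod 139).
Test 51^d mod 139 for each divisor d in increasing order:
51^1 ≡ 51
51^2 ≡ 99
51^3 = 51^2·51^1 ≡ 45
51^6 = 51^4·51^2 ≡ 79
51^23 = 51^16·51^4·51^2·51^1 ≡ 42
51^46 = 51^32·51^8·51^4·51^2 ≡ 96
51^69 = 51^64·51^4·51^1 ≡ 1  ← first divisor giving 1
The order is 69.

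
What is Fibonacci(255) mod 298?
166

Matrix identity: Q^n = [[F_(n+1), F_n], [F_n, F_(n-1)]] with Q = [[1,1],[1,0]].
n = 255 = 11111111₂. Square-and-multiply, entries mod 298:
Q^1 = [[1,1],[1,0]]
Q^3 = (Q^1)²·Q = [[3,2],[2,1]]
Q^7 = (Q^3)²·Q = [[21,13],[13,8]]
Q^15 = (Q^7)²·Q = [[93,14],[14,79]]
Q^31 = (Q^15)²·Q = [[227,203],[203,24]]
Q^63 = (Q^31)²·Q = [[55,60],[60,293]]
Q^127 = (Q^63)²·Q = [[89,69],[69,20]]
Q^255 = (Q^127)²·Q = [[237,166],[166,71]]
F_255 mod 298 = Q^255[0][1] = 166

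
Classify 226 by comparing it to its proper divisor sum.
deficient

Proper divisors of 226: sum = 1 + 2 + 113 = 116
Since 116 < 226, 226 is deficient.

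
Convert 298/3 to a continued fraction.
[99; 3]

Euclidean algorithm steps:
298 = 99 × 3 + 1
3 = 3 × 1 + 0
Continued fraction: [99; 3]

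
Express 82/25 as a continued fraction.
[3; 3, 1, 1, 3]

Euclidean algorithm steps:
82 = 3 × 25 + 7
25 = 3 × 7 + 4
7 = 1 × 4 + 3
4 = 1 × 3 + 1
3 = 3 × 1 + 0
Continued fraction: [3; 3, 1, 1, 3]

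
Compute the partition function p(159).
97662728555

p(n) counts ways to write n as a sum of positive integers (order ignored).
Euler's pentagonal recurrence: p(k) = p(k-1) + p(k-2) - p(k-5) - p(k-7) + p(k-12) + p(k-15) - ... (offsets j(3j∓1)/2, signs ++--, p(0)=1, p(<0)=0).
DP table for k = 0..158: p(0)=1, p(1)=1, p(2)=2, p(3)=3, p(4)=5, p(5)=7, p(6)=11, p(7)=15, p(8)=22, p(9)=30, p(10)=42, p(11)=56, p(12)=77, p(13)=101, p(14)=135, p(15)=176, p(16)=231, p(17)=297, p(18)=385, p(19)=490, p(20)=627, p(21)=792, p(22)=1002, p(23)=1255, p(24)=1575, p(25)=1958, p(26)=2436, p(27)=3010, p(28)=3718, p(29)=4565, p(30)=5604, p(31)=6842, p(32)=8349, p(33)=10143, p(34)=12310, p(35)=14883, p(36)=17977, p(37)=21637, p(38)=26015, p(39)=31185, p(40)=37338, p(41)=44583, p(42)=53174, p(43)=63261, p(44)=75175, p(45)=89134, p(46)=105558, p(47)=124754, p(48)=147273, p(49)=173525, p(50)=204226, p(51)=239943, p(52)=281589, p(53)=329931, p(54)=386155, p(55)=451276, p(56)=526823, p(57)=614154, p(58)=715220, p(59)=831820, p(60)=966467, p(61)=1121505, p(62)=1300156, p(63)=1505499, p(64)=1741630, p(65)=2012558, p(66)=2323520, p(67)=2679689, p(68)=3087735, p(69)=3554345, p(70)=4087968, p(71)=4697205, p(72)=5392783, p(73)=6185689, p(74)=7089500, p(75)=8118264, p(76)=9289091, p(77)=10619863, p(78)=12132164, p(79)=13848650, p(80)=15796476, p(81)=18004327, p(82)=20506255, p(83)=23338469, p(84)=26543660, p(85)=30167357, p(86)=34262962, p(87)=38887673, p(88)=44108109, p(89)=49995925, p(90)=56634173, p(91)=64112359, p(92)=72533807, p(93)=82010177, p(94)=92669720, p(95)=104651419, p(96)=118114304, p(97)=133230930, p(98)=150198136, p(99)=169229875, p(100)=190569292, p(101)=214481126, p(102)=241265379, p(103)=271248950, p(104)=304801365, p(105)=342325709, p(106)=384276336, p(107)=431149389, p(108)=483502844, p(109)=541946240, p(110)=607163746, p(111)=679903203, p(112)=761002156, p(113)=851376628, p(114)=952050665, p(115)=1064144451, p(116)=1188908248, p(117)=1327710076, p(118)=1482074143, p(119)=1653668665, p(120)=1844349560, p(121)=2056148051, p(122)=2291320912, p(123)=2552338241, p(124)=2841940500, p(125)=3163127352, p(126)=3519222692, p(127)=3913864295, p(128)=4351078600, p(129)=4835271870, p(130)=5371315400, p(131)=5964539504, p(132)=6620830889, p(133)=7346629512, p(134)=8149040695, p(135)=9035836076, p(136)=10015581680, p(137)=11097645016, p(138)=12292341831, p(139)=13610949895, p(140)=15065878135, p(141)=16670689208, p(142)=18440293320, p(143)=20390982757, p(144)=22540654445, p(145)=24908858009, p(146)=27517052599, p(147)=30388671978, p(148)=33549419497, p(149)=37027355200, p(150)=40853235313, p(151)=45060624582, p(152)=49686288421, p(153)=54770336324, p(154)=60356673280, p(155)=66493182097, p(156)=73232243759, p(157)=80630964769, p(158)=88751778802.
Final step: p(159) = p(158) + p(157) - p(154) - p(152) + p(147) + p(144) - p(137) - p(133) + p(124) + p(119) - p(108) - p(102) + p(89) + p(82) - p(67) - p(59) + p(42) + p(33) - p(14) - p(4)
= 88751778802 + 80630964769 - 60356673280 - 49686288421 + 30388671978 + 22540654445 - 11097645016 - 7346629512 + 2841940500 + 1653668665 - 483502844 - 241265379 + 49995925 + 20506255 - 2679689 - 831820 + 53174 + 10143 - 135 - 5
= 97662728555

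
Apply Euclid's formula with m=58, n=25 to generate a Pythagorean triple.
(2739, 2900, 3989)

Euclid's formula: a = m² - n², b = 2mn, c = m² + n²
m = 58, n = 25
a = 58² - 25² = 3364 - 625 = 2739
b = 2 × 58 × 25 = 2900
c = 58² + 25² = 3364 + 625 = 3989
Verification: 2739² + 2900² = 7502121 + 8410000 = 15912121 = 3989² ✓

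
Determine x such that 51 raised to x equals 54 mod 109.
105

Baby-step giant-step with step n = ⌈√109⌉ = 11.
Baby steps 51^j mod 109 (j:value) for j=0..10: 0:1, 1:51, 2:94, 3:107, 4:7, 5:30, 6:4, 7:95, 8:49, 9:101, 10:28.
Giant-step multiplier: 51^(-11) ≡ 51^(108-11) = 51^97 ≡ 10 (mod 109).
Giant steps γ_i = 54·10^i mod 109: γ_0=54, γ_1=104, γ_2=59, γ_3=45, γ_4=14, γ_5=31, γ_6=92, γ_7=48, γ_8=44, γ_9=4 (in table at j=6).
x = i·n + j = 9·11 + 6 = 105.
Check: 51^105 ≡ 54 (mod 109).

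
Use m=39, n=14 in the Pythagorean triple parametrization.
(1325, 1092, 1717)

Euclid's formula: a = m² - n², b = 2mn, c = m² + n²
m = 39, n = 14
a = 39² - 14² = 1521 - 196 = 1325
b = 2 × 39 × 14 = 1092
c = 39² + 14² = 1521 + 196 = 1717
Verification: 1325² + 1092² = 1755625 + 1192464 = 2948089 = 1717² ✓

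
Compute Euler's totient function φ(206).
102

206 = 2 × 103
φ(n) = n × ∏(1 - 1/p) for each prime p dividing n
φ(206) = 206 × (1 - 1/2) × (1 - 1/103) = 102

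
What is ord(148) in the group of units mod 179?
178

179 is prime, so ord(148) divides φ(179) = 178.
Divisors of 178: 1, 2, 89, 178.
Repeated squaring: 148^1 ≡ 148, 148^2 ≡ 66, 148^4 ≡ 60, 148^8 ≡ 20, 148^16 ≡ 42, 148^32 ≡ 153, 148^64 ≡ 139, 148^128 ≡ 168 (mod 179).
Test 148^d mod 179 for each divisor d in increasing order:
148^1 ≡ 148
148^2 ≡ 66
148^89 = 148^64·148^16·148^8·148^1 ≡ 178
148^178 = 148^128·148^32·148^16·148^2 ≡ 1  ← first divisor giving 1
The order is 178.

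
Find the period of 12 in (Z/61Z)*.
15

61 is prime, so ord(12) divides φ(61) = 60.
Divisors of 60: 1, 2, 3, 4, 5, 6, 10, 12, 15, 20, 30, 60.
Repeated squaring: 12^1 ≡ 12, 12^2 ≡ 22, 12^4 ≡ 57, 12^8 ≡ 16, 12^16 ≡ 12, 12^32 ≡ 22 (mod 61).
Test 12^d mod 61 for each divisor d in increasing order:
12^1 ≡ 12
12^2 ≡ 22
12^3 = 12^2·12^1 ≡ 20
12^4 ≡ 57
12^5 = 12^4·12^1 ≡ 13
12^6 = 12^4·12^2 ≡ 34
12^10 = 12^8·12^2 ≡ 47
12^12 = 12^8·12^4 ≡ 58
12^15 = 12^8·12^4·12^2·12^1 ≡ 1  ← first divisor giving 1
The order is 15.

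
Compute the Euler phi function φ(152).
72

152 = 2^3 × 19
φ(n) = n × ∏(1 - 1/p) for each prime p dividing n
φ(152) = 152 × (1 - 1/2) × (1 - 1/19) = 72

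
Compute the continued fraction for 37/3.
[12; 3]

Euclidean algorithm steps:
37 = 12 × 3 + 1
3 = 3 × 1 + 0
Continued fraction: [12; 3]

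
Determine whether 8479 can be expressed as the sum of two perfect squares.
Not possible

Factorization: 8479 = 61 × 139
By Fermat: n is sum of two squares iff every prime p ≡ 3 (mod 4) appears to even power.
Prime(s) ≡ 3 (mod 4) with odd exponent: [(139, 1)]
Therefore 8479 cannot be expressed as a² + b².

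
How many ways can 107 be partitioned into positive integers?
431149389

p(n) counts ways to write n as a sum of positive integers (order ignored).
Euler's pentagonal recurrence: p(k) = p(k-1) + p(k-2) - p(k-5) - p(k-7) + p(k-12) + p(k-15) - ... (offsets j(3j∓1)/2, signs ++--, p(0)=1, p(<0)=0).
DP table for k = 0..106: p(0)=1, p(1)=1, p(2)=2, p(3)=3, p(4)=5, p(5)=7, p(6)=11, p(7)=15, p(8)=22, p(9)=30, p(10)=42, p(11)=56, p(12)=77, p(13)=101, p(14)=135, p(15)=176, p(16)=231, p(17)=297, p(18)=385, p(19)=490, p(20)=627, p(21)=792, p(22)=1002, p(23)=1255, p(24)=1575, p(25)=1958, p(26)=2436, p(27)=3010, p(28)=3718, p(29)=4565, p(30)=5604, p(31)=6842, p(32)=8349, p(33)=10143, p(34)=12310, p(35)=14883, p(36)=17977, p(37)=21637, p(38)=26015, p(39)=31185, p(40)=37338, p(41)=44583, p(42)=53174, p(43)=63261, p(44)=75175, p(45)=89134, p(46)=105558, p(47)=124754, p(48)=147273, p(49)=173525, p(50)=204226, p(51)=239943, p(52)=281589, p(53)=329931, p(54)=386155, p(55)=451276, p(56)=526823, p(57)=614154, p(58)=715220, p(59)=831820, p(60)=966467, p(61)=1121505, p(62)=1300156, p(63)=1505499, p(64)=1741630, p(65)=2012558, p(66)=2323520, p(67)=2679689, p(68)=3087735, p(69)=3554345, p(70)=4087968, p(71)=4697205, p(72)=5392783, p(73)=6185689, p(74)=7089500, p(75)=8118264, p(76)=9289091, p(77)=10619863, p(78)=12132164, p(79)=13848650, p(80)=15796476, p(81)=18004327, p(82)=20506255, p(83)=23338469, p(84)=26543660, p(85)=30167357, p(86)=34262962, p(87)=38887673, p(88)=44108109, p(89)=49995925, p(90)=56634173, p(91)=64112359, p(92)=72533807, p(93)=82010177, p(94)=92669720, p(95)=104651419, p(96)=118114304, p(97)=133230930, p(98)=150198136, p(99)=169229875, p(100)=190569292, p(101)=214481126, p(102)=241265379, p(103)=271248950, p(104)=304801365, p(105)=342325709, p(106)=384276336.
Final step: p(107) = p(106) + p(105) - p(102) - p(100) + p(95) + p(92) - p(85) - p(81) + p(72) + p(67) - p(56) - p(50) + p(37) + p(30) - p(15) - p(7)
= 384276336 + 342325709 - 241265379 - 190569292 + 104651419 + 72533807 - 30167357 - 18004327 + 5392783 + 2679689 - 526823 - 204226 + 21637 + 5604 - 176 - 15
= 431149389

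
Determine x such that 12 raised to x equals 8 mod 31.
18

Baby-step giant-step with step n = ⌈√31⌉ = 6.
Baby steps 12^j mod 31 (j:value) for j=0..5: 0:1, 1:12, 2:20, 3:23, 4:28, 5:26.
Giant-step multiplier: 12^(-6) ≡ 12^(30-6) = 12^24 ≡ 16 (mod 31).
Giant steps γ_i = 8·16^i mod 31: γ_0=8, γ_1=4, γ_2=2, γ_3=1 (in table at j=0).
x = i·n + j = 3·6 + 0 = 18.
Check: 12^18 ≡ 8 (mod 31).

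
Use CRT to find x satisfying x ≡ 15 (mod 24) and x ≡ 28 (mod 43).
759

Using Chinese Remainder Theorem:
M = 24 × 43 = 1032
M1 = 43, M2 = 24
y1 = 43^(-1) mod 24 = 19
y2 = 24^(-1) mod 43 = 9
x = (15×43×19 + 28×24×9) mod 1032 = 759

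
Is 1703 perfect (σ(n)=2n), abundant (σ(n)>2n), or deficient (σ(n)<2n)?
deficient

Proper divisors of 1703: sum = 1 + 13 + 131 = 145
Since 145 < 1703, 1703 is deficient.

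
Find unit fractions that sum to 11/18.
1/2 + 1/9

Greedy algorithm:
11/18: ceiling(18/11) = 2, use 1/2
1/9: ceiling(9/1) = 9, use 1/9
Result: 11/18 = 1/2 + 1/9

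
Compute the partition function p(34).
12310

p(n) counts ways to write n as a sum of positive integers (order ignored).
Euler's pentagonal recurrence: p(k) = p(k-1) + p(k-2) - p(k-5) - p(k-7) + p(k-12) + p(k-15) - ... (offsets j(3j∓1)/2, signs ++--, p(0)=1, p(<0)=0).
DP table for k = 0..33: p(0)=1, p(1)=1, p(2)=2, p(3)=3, p(4)=5, p(5)=7, p(6)=11, p(7)=15, p(8)=22, p(9)=30, p(10)=42, p(11)=56, p(12)=77, p(13)=101, p(14)=135, p(15)=176, p(16)=231, p(17)=297, p(18)=385, p(19)=490, p(20)=627, p(21)=792, p(22)=1002, p(23)=1255, p(24)=1575, p(25)=1958, p(26)=2436, p(27)=3010, p(28)=3718, p(29)=4565, p(30)=5604, p(31)=6842, p(32)=8349, p(33)=10143.
Final step: p(34) = p(33) + p(32) - p(29) - p(27) + p(22) + p(19) - p(12) - p(8)
= 10143 + 8349 - 4565 - 3010 + 1002 + 490 - 77 - 22
= 12310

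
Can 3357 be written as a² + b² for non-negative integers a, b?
21² + 54² (a=21, b=54)

Factorization: 3357 = 3^2 × 373
By Fermat: n is sum of two squares iff every prime p ≡ 3 (mod 4) appears to even power.
All primes ≡ 3 (mod 4) appear to even power.
Search a = 0, 1, 2, … for 3357 - a² a perfect square: first hit at a = 21: 3357 - 441 = 2916 = 54².
3357 = 21² + 54² = 441 + 2916 ✓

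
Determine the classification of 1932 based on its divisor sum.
abundant

Proper divisors of 1932: sum = 1 + 2 + 3 + 4 + 6 + 7 + 12 + 14 + ... + 322 + 483 + 644 + 966 (23 divisors) = 3444
Since 3444 > 1932, 1932 is abundant.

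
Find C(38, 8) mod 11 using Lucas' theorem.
0

Using Lucas' theorem:
Write n=38 and k=8 in base 11:
n in base 11: [3, 5]
k in base 11: [0, 8]
C(38,8) mod 11 = ∏ C(n_i, k_i) mod 11
Digit binomials (mod 11): C(3,0) = 1; C(5,8) = 0 (k_i > n_i)
Product: 1 × 0 = 0 ≡ 0 (mod 11)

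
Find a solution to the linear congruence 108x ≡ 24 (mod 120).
x ≡ 8 (mod 10)

gcd(108, 120) = 12, which divides 24, so solutions exist.
Divide through by 12: 9x ≡ 2 (mod 10).
Find 9^(-1) mod 10 by the extended Euclidean algorithm:
10 = 1 × 9 + 1  ⟹  1 = (1)·10 + (-1)·9
So (-1)·9 ≡ 1 (mod 10), i.e. 9^(-1) ≡ -1 ≡ 9 (mod 10).
x ≡ 9 × 2 = 18 ≡ 8 (mod 10).
Check: 108 × 8 = 864 ≡ 24 (mod 120).
x ≡ 8 (mod 10), giving 12 solutions mod 120.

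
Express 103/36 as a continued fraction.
[2; 1, 6, 5]

Euclidean algorithm steps:
103 = 2 × 36 + 31
36 = 1 × 31 + 5
31 = 6 × 5 + 1
5 = 5 × 1 + 0
Continued fraction: [2; 1, 6, 5]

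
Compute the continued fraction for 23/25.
[0; 1, 11, 2]

Euclidean algorithm steps:
23 = 0 × 25 + 23
25 = 1 × 23 + 2
23 = 11 × 2 + 1
2 = 2 × 1 + 0
Continued fraction: [0; 1, 11, 2]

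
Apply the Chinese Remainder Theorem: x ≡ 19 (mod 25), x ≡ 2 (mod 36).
794

Using Chinese Remainder Theorem:
M = 25 × 36 = 900
M1 = 36, M2 = 25
y1 = 36^(-1) mod 25 = 16
y2 = 25^(-1) mod 36 = 13
x = (19×36×16 + 2×25×13) mod 900 = 794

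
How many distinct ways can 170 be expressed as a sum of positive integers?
274768617130

p(n) counts ways to write n as a sum of positive integers (order ignored).
Euler's pentagonal recurrence: p(k) = p(k-1) + p(k-2) - p(k-5) - p(k-7) + p(k-12) + p(k-15) - ... (offsets j(3j∓1)/2, signs ++--, p(0)=1, p(<0)=0).
DP table for k = 0..169: p(0)=1, p(1)=1, p(2)=2, p(3)=3, p(4)=5, p(5)=7, p(6)=11, p(7)=15, p(8)=22, p(9)=30, p(10)=42, p(11)=56, p(12)=77, p(13)=101, p(14)=135, p(15)=176, p(16)=231, p(17)=297, p(18)=385, p(19)=490, p(20)=627, p(21)=792, p(22)=1002, p(23)=1255, p(24)=1575, p(25)=1958, p(26)=2436, p(27)=3010, p(28)=3718, p(29)=4565, p(30)=5604, p(31)=6842, p(32)=8349, p(33)=10143, p(34)=12310, p(35)=14883, p(36)=17977, p(37)=21637, p(38)=26015, p(39)=31185, p(40)=37338, p(41)=44583, p(42)=53174, p(43)=63261, p(44)=75175, p(45)=89134, p(46)=105558, p(47)=124754, p(48)=147273, p(49)=173525, p(50)=204226, p(51)=239943, p(52)=281589, p(53)=329931, p(54)=386155, p(55)=451276, p(56)=526823, p(57)=614154, p(58)=715220, p(59)=831820, p(60)=966467, p(61)=1121505, p(62)=1300156, p(63)=1505499, p(64)=1741630, p(65)=2012558, p(66)=2323520, p(67)=2679689, p(68)=3087735, p(69)=3554345, p(70)=4087968, p(71)=4697205, p(72)=5392783, p(73)=6185689, p(74)=7089500, p(75)=8118264, p(76)=9289091, p(77)=10619863, p(78)=12132164, p(79)=13848650, p(80)=15796476, p(81)=18004327, p(82)=20506255, p(83)=23338469, p(84)=26543660, p(85)=30167357, p(86)=34262962, p(87)=38887673, p(88)=44108109, p(89)=49995925, p(90)=56634173, p(91)=64112359, p(92)=72533807, p(93)=82010177, p(94)=92669720, p(95)=104651419, p(96)=118114304, p(97)=133230930, p(98)=150198136, p(99)=169229875, p(100)=190569292, p(101)=214481126, p(102)=241265379, p(103)=271248950, p(104)=304801365, p(105)=342325709, p(106)=384276336, p(107)=431149389, p(108)=483502844, p(109)=541946240, p(110)=607163746, p(111)=679903203, p(112)=761002156, p(113)=851376628, p(114)=952050665, p(115)=1064144451, p(116)=1188908248, p(117)=1327710076, p(118)=1482074143, p(119)=1653668665, p(120)=1844349560, p(121)=2056148051, p(122)=2291320912, p(123)=2552338241, p(124)=2841940500, p(125)=3163127352, p(126)=3519222692, p(127)=3913864295, p(128)=4351078600, p(129)=4835271870, p(130)=5371315400, p(131)=5964539504, p(132)=6620830889, p(133)=7346629512, p(134)=8149040695, p(135)=9035836076, p(136)=10015581680, p(137)=11097645016, p(138)=12292341831, p(139)=13610949895, p(140)=15065878135, p(141)=16670689208, p(142)=18440293320, p(143)=20390982757, p(144)=22540654445, p(145)=24908858009, p(146)=27517052599, p(147)=30388671978, p(148)=33549419497, p(149)=37027355200, p(150)=40853235313, p(151)=45060624582, p(152)=49686288421, p(153)=54770336324, p(154)=60356673280, p(155)=66493182097, p(156)=73232243759, p(157)=80630964769, p(158)=88751778802, p(159)=97662728555, p(160)=107438159466, p(161)=118159068427, p(162)=129913904637, p(163)=142798995930, p(164)=156919475295, p(165)=172389800255, p(166)=189334822579, p(167)=207890420102, p(168)=228204732751, p(169)=250438925115.
Final step: p(170) = p(169) + p(168) - p(165) - p(163) + p(158) + p(155) - p(148) - p(144) + p(135) + p(130) - p(119) - p(113) + p(100) + p(93) - p(78) - p(70) + p(53) + p(44) - p(25) - p(15)
= 250438925115 + 228204732751 - 172389800255 - 142798995930 + 88751778802 + 66493182097 - 33549419497 - 22540654445 + 9035836076 + 5371315400 - 1653668665 - 851376628 + 190569292 + 82010177 - 12132164 - 4087968 + 329931 + 75175 - 1958 - 176
= 274768617130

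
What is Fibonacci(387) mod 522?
92

Matrix identity: Q^n = [[F_(n+1), F_n], [F_n, F_(n-1)]] with Q = [[1,1],[1,0]].
n = 387 = 110000011₂. Square-and-multiply, entries mod 522:
Q^1 = [[1,1],[1,0]]
Q^3 = (Q^1)²·Q = [[3,2],[2,1]]
Q^6 = (Q^3)² = [[13,8],[8,5]]
Q^12 = (Q^6)² = [[233,144],[144,89]]
Q^24 = (Q^12)² = [[379,432],[432,469]]
Q^48 = (Q^24)² = [[361,414],[414,469]]
Q^96 = (Q^48)² = [[1,144],[144,379]]
Q^193 = (Q^96)²·Q = [[289,379],[379,432]]
Q^387 = (Q^193)²·Q = [[345,92],[92,253]]
F_387 mod 522 = Q^387[0][1] = 92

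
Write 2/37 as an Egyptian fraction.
1/19 + 1/703

Greedy algorithm:
2/37: ceiling(37/2) = 19, use 1/19
1/703: ceiling(703/1) = 703, use 1/703
Result: 2/37 = 1/19 + 1/703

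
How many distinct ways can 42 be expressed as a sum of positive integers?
53174

p(n) counts ways to write n as a sum of positive integers (order ignored).
Euler's pentagonal recurrence: p(k) = p(k-1) + p(k-2) - p(k-5) - p(k-7) + p(k-12) + p(k-15) - ... (offsets j(3j∓1)/2, signs ++--, p(0)=1, p(<0)=0).
DP table for k = 0..41: p(0)=1, p(1)=1, p(2)=2, p(3)=3, p(4)=5, p(5)=7, p(6)=11, p(7)=15, p(8)=22, p(9)=30, p(10)=42, p(11)=56, p(12)=77, p(13)=101, p(14)=135, p(15)=176, p(16)=231, p(17)=297, p(18)=385, p(19)=490, p(20)=627, p(21)=792, p(22)=1002, p(23)=1255, p(24)=1575, p(25)=1958, p(26)=2436, p(27)=3010, p(28)=3718, p(29)=4565, p(30)=5604, p(31)=6842, p(32)=8349, p(33)=10143, p(34)=12310, p(35)=14883, p(36)=17977, p(37)=21637, p(38)=26015, p(39)=31185, p(40)=37338, p(41)=44583.
Final step: p(42) = p(41) + p(40) - p(37) - p(35) + p(30) + p(27) - p(20) - p(16) + p(7) + p(2)
= 44583 + 37338 - 21637 - 14883 + 5604 + 3010 - 627 - 231 + 15 + 2
= 53174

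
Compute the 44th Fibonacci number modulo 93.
36

Matrix identity: Q^n = [[F_(n+1), F_n], [F_n, F_(n-1)]] with Q = [[1,1],[1,0]].
n = 44 = 101100₂. Square-and-multiply, entries mod 93:
Q^1 = [[1,1],[1,0]]
Q^2 = (Q^1)² = [[2,1],[1,1]]
Q^5 = (Q^2)²·Q = [[8,5],[5,3]]
Q^11 = (Q^5)²·Q = [[51,89],[89,55]]
Q^22 = (Q^11)² = [[13,41],[41,65]]
Q^44 = (Q^22)² = [[83,36],[36,47]]
F_44 mod 93 = Q^44[0][1] = 36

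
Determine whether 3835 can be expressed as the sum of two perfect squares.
Not possible

Factorization: 3835 = 5 × 13 × 59
By Fermat: n is sum of two squares iff every prime p ≡ 3 (mod 4) appears to even power.
Prime(s) ≡ 3 (mod 4) with odd exponent: [(59, 1)]
Therefore 3835 cannot be expressed as a² + b².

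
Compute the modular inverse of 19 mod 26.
11

gcd(19, 26) = 1, so the inverse exists.
Extended Euclidean algorithm on (26, 19):
26 = 1 × 19 + 7  ⟹  7 = (1)·26 + (-1)·19
19 = 2 × 7 + 5  ⟹  5 = (-2)·26 + (3)·19
7 = 1 × 5 + 2  ⟹  2 = (3)·26 + (-4)·19
5 = 2 × 2 + 1  ⟹  1 = (-8)·26 + (11)·19
So (11)·19 ≡ 1 (mod 26), i.e. 19^(-1) ≡ 11 (mod 26).
Check: 19 × 11 = 209 ≡ 1 (mod 26)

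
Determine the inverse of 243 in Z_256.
59

gcd(243, 256) = 1, so the inverse exists.
Extended Euclidean algorithm on (256, 243):
256 = 1 × 243 + 13  ⟹  13 = (1)·256 + (-1)·243
243 = 18 × 13 + 9  ⟹  9 = (-18)·256 + (19)·243
13 = 1 × 9 + 4  ⟹  4 = (19)·256 + (-20)·243
9 = 2 × 4 + 1  ⟹  1 = (-56)·256 + (59)·243
So (59)·243 ≡ 1 (mod 256), i.e. 243^(-1) ≡ 59 (mod 256).
Check: 243 × 59 = 14337 ≡ 1 (mod 256)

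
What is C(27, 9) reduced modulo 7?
3

Using Lucas' theorem:
Write n=27 and k=9 in base 7:
n in base 7: [3, 6]
k in base 7: [1, 2]
C(27,9) mod 7 = ∏ C(n_i, k_i) mod 7
Digit binomials (mod 7): C(3,1) = 3; C(6,2) = 15 ≡ 1
Product: 3 × 1 = 3 ≡ 3 (mod 7)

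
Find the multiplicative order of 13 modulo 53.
13

53 is prime, so ord(13) divides φ(53) = 52.
Divisors of 52: 1, 2, 4, 13, 26, 52.
Repeated squaring: 13^1 ≡ 13, 13^2 ≡ 10, 13^4 ≡ 47, 13^8 ≡ 36, 13^16 ≡ 24, 13^32 ≡ 46 (mod 53).
Test 13^d mod 53 for each divisor d in increasing order:
13^1 ≡ 13
13^2 ≡ 10
13^4 ≡ 47
13^13 = 13^8·13^4·13^1 ≡ 1  ← first divisor giving 1
The order is 13.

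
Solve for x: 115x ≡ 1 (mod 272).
123

gcd(115, 272) = 1, so the inverse exists.
Extended Euclidean algorithm on (272, 115):
272 = 2 × 115 + 42  ⟹  42 = (1)·272 + (-2)·115
115 = 2 × 42 + 31  ⟹  31 = (-2)·272 + (5)·115
42 = 1 × 31 + 11  ⟹  11 = (3)·272 + (-7)·115
31 = 2 × 11 + 9  ⟹  9 = (-8)·272 + (19)·115
11 = 1 × 9 + 2  ⟹  2 = (11)·272 + (-26)·115
9 = 4 × 2 + 1  ⟹  1 = (-52)·272 + (123)·115
So (123)·115 ≡ 1 (mod 272), i.e. 115^(-1) ≡ 123 (mod 272).
Check: 115 × 123 = 14145 ≡ 1 (mod 272)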